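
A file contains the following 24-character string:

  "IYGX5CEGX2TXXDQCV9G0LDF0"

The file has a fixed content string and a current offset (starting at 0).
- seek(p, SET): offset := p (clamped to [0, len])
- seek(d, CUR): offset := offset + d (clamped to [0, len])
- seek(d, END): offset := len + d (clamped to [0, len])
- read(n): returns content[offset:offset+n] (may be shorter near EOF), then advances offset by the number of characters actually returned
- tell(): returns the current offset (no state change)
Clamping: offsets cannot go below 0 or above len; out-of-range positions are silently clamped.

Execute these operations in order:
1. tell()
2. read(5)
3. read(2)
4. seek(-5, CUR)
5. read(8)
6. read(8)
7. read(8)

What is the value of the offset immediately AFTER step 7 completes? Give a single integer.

Answer: 24

Derivation:
After 1 (tell()): offset=0
After 2 (read(5)): returned 'IYGX5', offset=5
After 3 (read(2)): returned 'CE', offset=7
After 4 (seek(-5, CUR)): offset=2
After 5 (read(8)): returned 'GX5CEGX2', offset=10
After 6 (read(8)): returned 'TXXDQCV9', offset=18
After 7 (read(8)): returned 'G0LDF0', offset=24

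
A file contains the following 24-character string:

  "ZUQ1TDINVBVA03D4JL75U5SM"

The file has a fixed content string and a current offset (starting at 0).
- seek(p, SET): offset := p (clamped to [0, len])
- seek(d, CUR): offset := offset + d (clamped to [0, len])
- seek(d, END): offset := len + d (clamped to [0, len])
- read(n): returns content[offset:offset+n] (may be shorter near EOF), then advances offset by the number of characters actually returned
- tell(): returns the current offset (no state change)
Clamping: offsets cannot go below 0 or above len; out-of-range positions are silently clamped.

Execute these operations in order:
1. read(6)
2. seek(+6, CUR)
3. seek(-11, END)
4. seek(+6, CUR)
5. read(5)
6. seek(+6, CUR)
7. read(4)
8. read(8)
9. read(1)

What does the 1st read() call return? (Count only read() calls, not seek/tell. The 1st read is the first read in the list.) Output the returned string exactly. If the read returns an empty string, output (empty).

After 1 (read(6)): returned 'ZUQ1TD', offset=6
After 2 (seek(+6, CUR)): offset=12
After 3 (seek(-11, END)): offset=13
After 4 (seek(+6, CUR)): offset=19
After 5 (read(5)): returned '5U5SM', offset=24
After 6 (seek(+6, CUR)): offset=24
After 7 (read(4)): returned '', offset=24
After 8 (read(8)): returned '', offset=24
After 9 (read(1)): returned '', offset=24

Answer: ZUQ1TD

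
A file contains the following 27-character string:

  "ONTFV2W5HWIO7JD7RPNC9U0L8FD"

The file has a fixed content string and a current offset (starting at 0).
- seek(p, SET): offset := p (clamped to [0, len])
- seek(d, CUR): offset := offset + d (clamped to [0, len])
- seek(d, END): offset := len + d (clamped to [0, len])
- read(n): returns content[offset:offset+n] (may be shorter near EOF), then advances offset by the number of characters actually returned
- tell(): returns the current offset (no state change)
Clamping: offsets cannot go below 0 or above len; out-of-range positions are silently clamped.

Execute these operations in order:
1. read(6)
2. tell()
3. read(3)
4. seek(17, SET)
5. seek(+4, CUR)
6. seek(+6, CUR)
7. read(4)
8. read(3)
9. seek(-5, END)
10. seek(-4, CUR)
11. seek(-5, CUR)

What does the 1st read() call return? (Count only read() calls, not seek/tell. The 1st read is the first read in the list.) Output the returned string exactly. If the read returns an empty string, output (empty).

After 1 (read(6)): returned 'ONTFV2', offset=6
After 2 (tell()): offset=6
After 3 (read(3)): returned 'W5H', offset=9
After 4 (seek(17, SET)): offset=17
After 5 (seek(+4, CUR)): offset=21
After 6 (seek(+6, CUR)): offset=27
After 7 (read(4)): returned '', offset=27
After 8 (read(3)): returned '', offset=27
After 9 (seek(-5, END)): offset=22
After 10 (seek(-4, CUR)): offset=18
After 11 (seek(-5, CUR)): offset=13

Answer: ONTFV2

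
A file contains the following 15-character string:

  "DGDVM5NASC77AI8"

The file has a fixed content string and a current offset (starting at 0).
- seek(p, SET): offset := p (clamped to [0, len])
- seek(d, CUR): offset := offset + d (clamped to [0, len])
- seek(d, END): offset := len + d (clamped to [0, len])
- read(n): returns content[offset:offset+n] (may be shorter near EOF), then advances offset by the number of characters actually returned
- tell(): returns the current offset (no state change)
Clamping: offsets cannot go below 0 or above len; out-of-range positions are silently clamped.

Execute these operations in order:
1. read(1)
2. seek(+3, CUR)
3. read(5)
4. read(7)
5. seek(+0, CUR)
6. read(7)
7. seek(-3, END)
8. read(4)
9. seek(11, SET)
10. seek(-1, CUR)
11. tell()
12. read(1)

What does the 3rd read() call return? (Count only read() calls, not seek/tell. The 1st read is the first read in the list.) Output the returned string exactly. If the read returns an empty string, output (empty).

Answer: C77AI8

Derivation:
After 1 (read(1)): returned 'D', offset=1
After 2 (seek(+3, CUR)): offset=4
After 3 (read(5)): returned 'M5NAS', offset=9
After 4 (read(7)): returned 'C77AI8', offset=15
After 5 (seek(+0, CUR)): offset=15
After 6 (read(7)): returned '', offset=15
After 7 (seek(-3, END)): offset=12
After 8 (read(4)): returned 'AI8', offset=15
After 9 (seek(11, SET)): offset=11
After 10 (seek(-1, CUR)): offset=10
After 11 (tell()): offset=10
After 12 (read(1)): returned '7', offset=11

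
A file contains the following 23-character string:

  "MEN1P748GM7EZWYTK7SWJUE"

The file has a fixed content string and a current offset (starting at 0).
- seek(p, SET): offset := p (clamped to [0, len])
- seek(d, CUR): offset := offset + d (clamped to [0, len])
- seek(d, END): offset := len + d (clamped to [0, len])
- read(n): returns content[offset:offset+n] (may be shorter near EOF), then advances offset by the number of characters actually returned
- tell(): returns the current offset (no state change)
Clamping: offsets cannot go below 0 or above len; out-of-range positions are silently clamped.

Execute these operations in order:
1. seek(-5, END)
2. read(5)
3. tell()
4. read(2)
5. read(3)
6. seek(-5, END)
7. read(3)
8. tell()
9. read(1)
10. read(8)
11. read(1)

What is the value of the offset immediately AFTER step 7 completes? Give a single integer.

After 1 (seek(-5, END)): offset=18
After 2 (read(5)): returned 'SWJUE', offset=23
After 3 (tell()): offset=23
After 4 (read(2)): returned '', offset=23
After 5 (read(3)): returned '', offset=23
After 6 (seek(-5, END)): offset=18
After 7 (read(3)): returned 'SWJ', offset=21

Answer: 21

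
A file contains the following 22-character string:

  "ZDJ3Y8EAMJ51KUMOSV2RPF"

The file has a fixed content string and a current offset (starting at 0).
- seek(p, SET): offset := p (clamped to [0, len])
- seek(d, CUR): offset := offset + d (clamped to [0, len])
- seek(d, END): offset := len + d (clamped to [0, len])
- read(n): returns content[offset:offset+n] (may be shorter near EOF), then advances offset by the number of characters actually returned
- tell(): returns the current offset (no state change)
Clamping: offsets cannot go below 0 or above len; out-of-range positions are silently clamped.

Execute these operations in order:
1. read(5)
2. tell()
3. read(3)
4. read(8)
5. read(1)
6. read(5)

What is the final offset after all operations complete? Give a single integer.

Answer: 22

Derivation:
After 1 (read(5)): returned 'ZDJ3Y', offset=5
After 2 (tell()): offset=5
After 3 (read(3)): returned '8EA', offset=8
After 4 (read(8)): returned 'MJ51KUMO', offset=16
After 5 (read(1)): returned 'S', offset=17
After 6 (read(5)): returned 'V2RPF', offset=22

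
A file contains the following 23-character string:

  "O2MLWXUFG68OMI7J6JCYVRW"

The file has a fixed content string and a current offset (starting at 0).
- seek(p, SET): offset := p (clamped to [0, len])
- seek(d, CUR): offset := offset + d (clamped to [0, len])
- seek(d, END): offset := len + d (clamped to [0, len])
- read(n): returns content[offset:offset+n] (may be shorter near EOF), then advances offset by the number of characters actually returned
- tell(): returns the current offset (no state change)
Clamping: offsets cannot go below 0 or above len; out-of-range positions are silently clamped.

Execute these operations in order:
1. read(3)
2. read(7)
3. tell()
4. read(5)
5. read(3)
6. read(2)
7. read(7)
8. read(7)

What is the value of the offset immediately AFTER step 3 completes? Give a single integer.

Answer: 10

Derivation:
After 1 (read(3)): returned 'O2M', offset=3
After 2 (read(7)): returned 'LWXUFG6', offset=10
After 3 (tell()): offset=10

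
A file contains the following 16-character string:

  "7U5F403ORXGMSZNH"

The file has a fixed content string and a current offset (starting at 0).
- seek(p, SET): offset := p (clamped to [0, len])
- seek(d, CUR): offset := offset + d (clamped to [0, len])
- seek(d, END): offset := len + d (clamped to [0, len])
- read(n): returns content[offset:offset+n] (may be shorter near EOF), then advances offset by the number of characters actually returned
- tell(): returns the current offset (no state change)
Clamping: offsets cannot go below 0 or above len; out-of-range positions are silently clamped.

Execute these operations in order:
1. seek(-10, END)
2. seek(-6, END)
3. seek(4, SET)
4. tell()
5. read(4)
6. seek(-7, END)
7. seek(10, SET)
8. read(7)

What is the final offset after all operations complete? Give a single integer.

Answer: 16

Derivation:
After 1 (seek(-10, END)): offset=6
After 2 (seek(-6, END)): offset=10
After 3 (seek(4, SET)): offset=4
After 4 (tell()): offset=4
After 5 (read(4)): returned '403O', offset=8
After 6 (seek(-7, END)): offset=9
After 7 (seek(10, SET)): offset=10
After 8 (read(7)): returned 'GMSZNH', offset=16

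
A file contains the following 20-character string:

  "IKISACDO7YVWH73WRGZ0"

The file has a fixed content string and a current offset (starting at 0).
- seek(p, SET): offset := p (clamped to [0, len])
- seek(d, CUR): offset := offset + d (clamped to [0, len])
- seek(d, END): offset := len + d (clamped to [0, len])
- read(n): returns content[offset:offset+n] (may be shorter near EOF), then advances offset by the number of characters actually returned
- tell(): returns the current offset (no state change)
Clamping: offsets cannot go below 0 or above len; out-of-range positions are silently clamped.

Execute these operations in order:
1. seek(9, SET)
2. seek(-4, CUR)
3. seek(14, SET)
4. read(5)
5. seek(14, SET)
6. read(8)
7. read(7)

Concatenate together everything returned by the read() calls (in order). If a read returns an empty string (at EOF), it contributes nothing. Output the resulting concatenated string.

Answer: 3WRGZ3WRGZ0

Derivation:
After 1 (seek(9, SET)): offset=9
After 2 (seek(-4, CUR)): offset=5
After 3 (seek(14, SET)): offset=14
After 4 (read(5)): returned '3WRGZ', offset=19
After 5 (seek(14, SET)): offset=14
After 6 (read(8)): returned '3WRGZ0', offset=20
After 7 (read(7)): returned '', offset=20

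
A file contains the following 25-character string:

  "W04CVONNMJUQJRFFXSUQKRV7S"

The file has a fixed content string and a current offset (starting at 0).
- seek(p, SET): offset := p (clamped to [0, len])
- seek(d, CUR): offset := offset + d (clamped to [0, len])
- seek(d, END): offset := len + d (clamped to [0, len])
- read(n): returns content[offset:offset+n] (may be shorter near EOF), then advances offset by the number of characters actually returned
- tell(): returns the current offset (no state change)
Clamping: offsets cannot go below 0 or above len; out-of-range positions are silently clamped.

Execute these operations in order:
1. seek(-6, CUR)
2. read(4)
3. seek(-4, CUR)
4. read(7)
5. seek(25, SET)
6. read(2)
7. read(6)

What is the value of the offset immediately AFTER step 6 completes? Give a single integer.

Answer: 25

Derivation:
After 1 (seek(-6, CUR)): offset=0
After 2 (read(4)): returned 'W04C', offset=4
After 3 (seek(-4, CUR)): offset=0
After 4 (read(7)): returned 'W04CVON', offset=7
After 5 (seek(25, SET)): offset=25
After 6 (read(2)): returned '', offset=25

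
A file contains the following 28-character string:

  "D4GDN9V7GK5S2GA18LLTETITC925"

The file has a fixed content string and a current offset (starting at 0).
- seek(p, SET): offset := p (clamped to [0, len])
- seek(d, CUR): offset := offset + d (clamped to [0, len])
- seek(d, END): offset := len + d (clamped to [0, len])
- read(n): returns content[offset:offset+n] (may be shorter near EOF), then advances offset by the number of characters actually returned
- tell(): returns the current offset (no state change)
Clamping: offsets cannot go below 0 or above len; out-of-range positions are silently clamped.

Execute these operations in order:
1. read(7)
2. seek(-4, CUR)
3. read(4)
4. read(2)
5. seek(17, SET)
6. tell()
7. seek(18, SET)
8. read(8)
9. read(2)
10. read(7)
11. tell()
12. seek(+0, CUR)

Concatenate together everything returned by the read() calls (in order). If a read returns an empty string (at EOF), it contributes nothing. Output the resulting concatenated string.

After 1 (read(7)): returned 'D4GDN9V', offset=7
After 2 (seek(-4, CUR)): offset=3
After 3 (read(4)): returned 'DN9V', offset=7
After 4 (read(2)): returned '7G', offset=9
After 5 (seek(17, SET)): offset=17
After 6 (tell()): offset=17
After 7 (seek(18, SET)): offset=18
After 8 (read(8)): returned 'LTETITC9', offset=26
After 9 (read(2)): returned '25', offset=28
After 10 (read(7)): returned '', offset=28
After 11 (tell()): offset=28
After 12 (seek(+0, CUR)): offset=28

Answer: D4GDN9VDN9V7GLTETITC925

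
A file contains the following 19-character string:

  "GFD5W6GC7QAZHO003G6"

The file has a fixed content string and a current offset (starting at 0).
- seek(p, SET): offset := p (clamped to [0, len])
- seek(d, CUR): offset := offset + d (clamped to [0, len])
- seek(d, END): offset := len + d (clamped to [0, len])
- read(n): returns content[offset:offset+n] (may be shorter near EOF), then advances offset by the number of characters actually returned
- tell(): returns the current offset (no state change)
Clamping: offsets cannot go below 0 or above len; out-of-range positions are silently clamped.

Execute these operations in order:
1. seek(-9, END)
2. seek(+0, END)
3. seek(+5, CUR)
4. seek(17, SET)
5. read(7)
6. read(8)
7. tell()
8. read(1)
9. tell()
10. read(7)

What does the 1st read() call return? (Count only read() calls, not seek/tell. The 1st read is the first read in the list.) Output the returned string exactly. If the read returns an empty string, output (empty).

Answer: G6

Derivation:
After 1 (seek(-9, END)): offset=10
After 2 (seek(+0, END)): offset=19
After 3 (seek(+5, CUR)): offset=19
After 4 (seek(17, SET)): offset=17
After 5 (read(7)): returned 'G6', offset=19
After 6 (read(8)): returned '', offset=19
After 7 (tell()): offset=19
After 8 (read(1)): returned '', offset=19
After 9 (tell()): offset=19
After 10 (read(7)): returned '', offset=19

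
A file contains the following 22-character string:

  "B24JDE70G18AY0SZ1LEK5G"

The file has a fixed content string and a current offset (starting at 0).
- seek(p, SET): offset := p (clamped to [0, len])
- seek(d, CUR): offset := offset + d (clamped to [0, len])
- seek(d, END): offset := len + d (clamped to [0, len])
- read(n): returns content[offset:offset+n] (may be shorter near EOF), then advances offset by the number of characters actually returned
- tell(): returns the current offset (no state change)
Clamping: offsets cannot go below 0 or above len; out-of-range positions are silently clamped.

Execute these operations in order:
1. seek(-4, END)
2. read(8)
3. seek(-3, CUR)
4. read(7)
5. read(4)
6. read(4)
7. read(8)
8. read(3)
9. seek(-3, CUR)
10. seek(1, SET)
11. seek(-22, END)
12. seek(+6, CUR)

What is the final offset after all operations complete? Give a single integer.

Answer: 6

Derivation:
After 1 (seek(-4, END)): offset=18
After 2 (read(8)): returned 'EK5G', offset=22
After 3 (seek(-3, CUR)): offset=19
After 4 (read(7)): returned 'K5G', offset=22
After 5 (read(4)): returned '', offset=22
After 6 (read(4)): returned '', offset=22
After 7 (read(8)): returned '', offset=22
After 8 (read(3)): returned '', offset=22
After 9 (seek(-3, CUR)): offset=19
After 10 (seek(1, SET)): offset=1
After 11 (seek(-22, END)): offset=0
After 12 (seek(+6, CUR)): offset=6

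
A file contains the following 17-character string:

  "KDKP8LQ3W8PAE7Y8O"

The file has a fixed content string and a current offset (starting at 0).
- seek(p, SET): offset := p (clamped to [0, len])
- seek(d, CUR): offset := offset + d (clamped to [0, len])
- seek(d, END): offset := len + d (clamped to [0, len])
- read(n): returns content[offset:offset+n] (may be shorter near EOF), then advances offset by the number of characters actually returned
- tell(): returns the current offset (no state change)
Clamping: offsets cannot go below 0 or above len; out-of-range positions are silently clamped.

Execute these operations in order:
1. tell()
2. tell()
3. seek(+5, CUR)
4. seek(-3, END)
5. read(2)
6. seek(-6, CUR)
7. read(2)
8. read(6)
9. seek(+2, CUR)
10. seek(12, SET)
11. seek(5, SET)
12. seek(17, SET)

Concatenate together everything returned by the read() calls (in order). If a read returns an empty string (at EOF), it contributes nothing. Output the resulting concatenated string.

Answer: Y8PAE7Y8O

Derivation:
After 1 (tell()): offset=0
After 2 (tell()): offset=0
After 3 (seek(+5, CUR)): offset=5
After 4 (seek(-3, END)): offset=14
After 5 (read(2)): returned 'Y8', offset=16
After 6 (seek(-6, CUR)): offset=10
After 7 (read(2)): returned 'PA', offset=12
After 8 (read(6)): returned 'E7Y8O', offset=17
After 9 (seek(+2, CUR)): offset=17
After 10 (seek(12, SET)): offset=12
After 11 (seek(5, SET)): offset=5
After 12 (seek(17, SET)): offset=17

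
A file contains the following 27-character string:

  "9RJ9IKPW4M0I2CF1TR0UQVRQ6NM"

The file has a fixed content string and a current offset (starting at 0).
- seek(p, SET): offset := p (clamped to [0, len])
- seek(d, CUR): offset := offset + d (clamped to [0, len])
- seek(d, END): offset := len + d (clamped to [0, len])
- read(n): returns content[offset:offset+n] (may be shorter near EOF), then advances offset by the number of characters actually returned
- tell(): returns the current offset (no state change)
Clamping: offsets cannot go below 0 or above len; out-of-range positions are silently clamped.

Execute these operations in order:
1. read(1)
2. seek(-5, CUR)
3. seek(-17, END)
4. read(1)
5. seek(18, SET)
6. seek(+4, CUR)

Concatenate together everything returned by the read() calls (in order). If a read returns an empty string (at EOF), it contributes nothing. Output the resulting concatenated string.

Answer: 90

Derivation:
After 1 (read(1)): returned '9', offset=1
After 2 (seek(-5, CUR)): offset=0
After 3 (seek(-17, END)): offset=10
After 4 (read(1)): returned '0', offset=11
After 5 (seek(18, SET)): offset=18
After 6 (seek(+4, CUR)): offset=22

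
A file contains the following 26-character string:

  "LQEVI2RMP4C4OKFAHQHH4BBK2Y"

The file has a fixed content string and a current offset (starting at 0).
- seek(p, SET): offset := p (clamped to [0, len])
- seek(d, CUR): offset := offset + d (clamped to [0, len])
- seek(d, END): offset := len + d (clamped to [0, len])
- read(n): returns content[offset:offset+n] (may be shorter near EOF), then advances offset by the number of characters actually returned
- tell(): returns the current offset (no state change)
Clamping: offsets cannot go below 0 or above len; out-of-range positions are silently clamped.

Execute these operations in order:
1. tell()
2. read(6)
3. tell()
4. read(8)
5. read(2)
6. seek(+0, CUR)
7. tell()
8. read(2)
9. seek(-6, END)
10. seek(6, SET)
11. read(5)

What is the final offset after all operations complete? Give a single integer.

After 1 (tell()): offset=0
After 2 (read(6)): returned 'LQEVI2', offset=6
After 3 (tell()): offset=6
After 4 (read(8)): returned 'RMP4C4OK', offset=14
After 5 (read(2)): returned 'FA', offset=16
After 6 (seek(+0, CUR)): offset=16
After 7 (tell()): offset=16
After 8 (read(2)): returned 'HQ', offset=18
After 9 (seek(-6, END)): offset=20
After 10 (seek(6, SET)): offset=6
After 11 (read(5)): returned 'RMP4C', offset=11

Answer: 11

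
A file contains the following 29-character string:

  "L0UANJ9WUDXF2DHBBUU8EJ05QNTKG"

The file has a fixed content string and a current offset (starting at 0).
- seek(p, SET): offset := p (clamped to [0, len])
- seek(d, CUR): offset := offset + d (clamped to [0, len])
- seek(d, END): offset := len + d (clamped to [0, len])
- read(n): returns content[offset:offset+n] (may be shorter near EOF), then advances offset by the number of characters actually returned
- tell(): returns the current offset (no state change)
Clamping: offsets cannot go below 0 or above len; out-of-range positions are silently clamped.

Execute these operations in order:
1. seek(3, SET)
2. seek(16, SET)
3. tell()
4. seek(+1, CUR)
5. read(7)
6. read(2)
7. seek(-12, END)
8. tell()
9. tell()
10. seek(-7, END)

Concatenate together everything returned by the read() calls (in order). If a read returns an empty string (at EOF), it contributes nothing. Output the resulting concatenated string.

After 1 (seek(3, SET)): offset=3
After 2 (seek(16, SET)): offset=16
After 3 (tell()): offset=16
After 4 (seek(+1, CUR)): offset=17
After 5 (read(7)): returned 'UU8EJ05', offset=24
After 6 (read(2)): returned 'QN', offset=26
After 7 (seek(-12, END)): offset=17
After 8 (tell()): offset=17
After 9 (tell()): offset=17
After 10 (seek(-7, END)): offset=22

Answer: UU8EJ05QN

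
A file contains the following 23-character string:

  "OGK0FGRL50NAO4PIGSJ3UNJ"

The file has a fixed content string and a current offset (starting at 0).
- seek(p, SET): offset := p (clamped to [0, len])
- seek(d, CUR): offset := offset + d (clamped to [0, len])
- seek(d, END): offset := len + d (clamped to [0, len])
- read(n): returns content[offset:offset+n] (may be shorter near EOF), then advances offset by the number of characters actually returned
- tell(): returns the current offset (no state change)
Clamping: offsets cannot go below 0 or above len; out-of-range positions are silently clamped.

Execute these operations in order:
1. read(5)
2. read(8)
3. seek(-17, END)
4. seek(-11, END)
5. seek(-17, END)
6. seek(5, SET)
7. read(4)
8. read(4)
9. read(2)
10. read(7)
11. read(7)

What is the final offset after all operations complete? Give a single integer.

Answer: 23

Derivation:
After 1 (read(5)): returned 'OGK0F', offset=5
After 2 (read(8)): returned 'GRL50NAO', offset=13
After 3 (seek(-17, END)): offset=6
After 4 (seek(-11, END)): offset=12
After 5 (seek(-17, END)): offset=6
After 6 (seek(5, SET)): offset=5
After 7 (read(4)): returned 'GRL5', offset=9
After 8 (read(4)): returned '0NAO', offset=13
After 9 (read(2)): returned '4P', offset=15
After 10 (read(7)): returned 'IGSJ3UN', offset=22
After 11 (read(7)): returned 'J', offset=23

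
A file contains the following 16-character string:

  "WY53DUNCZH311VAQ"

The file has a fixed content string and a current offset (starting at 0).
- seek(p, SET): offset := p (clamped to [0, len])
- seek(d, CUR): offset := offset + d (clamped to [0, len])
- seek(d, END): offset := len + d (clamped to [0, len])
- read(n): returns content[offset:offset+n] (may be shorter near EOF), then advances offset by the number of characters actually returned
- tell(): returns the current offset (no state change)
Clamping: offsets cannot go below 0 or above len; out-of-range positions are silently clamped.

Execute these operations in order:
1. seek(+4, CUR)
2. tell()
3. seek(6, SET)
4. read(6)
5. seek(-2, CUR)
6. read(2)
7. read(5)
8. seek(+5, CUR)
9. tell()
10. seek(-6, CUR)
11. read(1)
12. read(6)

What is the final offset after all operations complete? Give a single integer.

Answer: 16

Derivation:
After 1 (seek(+4, CUR)): offset=4
After 2 (tell()): offset=4
After 3 (seek(6, SET)): offset=6
After 4 (read(6)): returned 'NCZH31', offset=12
After 5 (seek(-2, CUR)): offset=10
After 6 (read(2)): returned '31', offset=12
After 7 (read(5)): returned '1VAQ', offset=16
After 8 (seek(+5, CUR)): offset=16
After 9 (tell()): offset=16
After 10 (seek(-6, CUR)): offset=10
After 11 (read(1)): returned '3', offset=11
After 12 (read(6)): returned '11VAQ', offset=16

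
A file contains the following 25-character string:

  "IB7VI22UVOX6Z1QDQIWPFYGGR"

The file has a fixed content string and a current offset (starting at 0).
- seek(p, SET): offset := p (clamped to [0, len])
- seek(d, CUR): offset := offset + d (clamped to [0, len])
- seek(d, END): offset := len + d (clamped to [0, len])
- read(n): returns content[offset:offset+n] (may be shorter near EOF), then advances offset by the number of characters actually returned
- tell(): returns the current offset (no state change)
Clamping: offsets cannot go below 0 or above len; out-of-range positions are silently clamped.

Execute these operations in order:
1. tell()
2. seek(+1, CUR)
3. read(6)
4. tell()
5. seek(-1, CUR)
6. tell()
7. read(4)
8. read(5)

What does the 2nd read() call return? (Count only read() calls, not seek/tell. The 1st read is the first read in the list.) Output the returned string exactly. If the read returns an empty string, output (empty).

After 1 (tell()): offset=0
After 2 (seek(+1, CUR)): offset=1
After 3 (read(6)): returned 'B7VI22', offset=7
After 4 (tell()): offset=7
After 5 (seek(-1, CUR)): offset=6
After 6 (tell()): offset=6
After 7 (read(4)): returned '2UVO', offset=10
After 8 (read(5)): returned 'X6Z1Q', offset=15

Answer: 2UVO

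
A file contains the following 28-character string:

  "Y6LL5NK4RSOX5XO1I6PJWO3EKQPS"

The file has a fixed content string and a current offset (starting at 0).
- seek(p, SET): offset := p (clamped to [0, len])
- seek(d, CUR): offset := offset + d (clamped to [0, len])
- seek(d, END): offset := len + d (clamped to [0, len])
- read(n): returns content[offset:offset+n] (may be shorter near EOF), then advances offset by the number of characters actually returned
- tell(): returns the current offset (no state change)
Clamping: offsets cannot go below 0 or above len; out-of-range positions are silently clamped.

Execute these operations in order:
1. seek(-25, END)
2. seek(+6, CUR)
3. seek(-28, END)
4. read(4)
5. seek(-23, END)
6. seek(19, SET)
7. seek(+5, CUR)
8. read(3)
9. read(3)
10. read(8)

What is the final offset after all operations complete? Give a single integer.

After 1 (seek(-25, END)): offset=3
After 2 (seek(+6, CUR)): offset=9
After 3 (seek(-28, END)): offset=0
After 4 (read(4)): returned 'Y6LL', offset=4
After 5 (seek(-23, END)): offset=5
After 6 (seek(19, SET)): offset=19
After 7 (seek(+5, CUR)): offset=24
After 8 (read(3)): returned 'KQP', offset=27
After 9 (read(3)): returned 'S', offset=28
After 10 (read(8)): returned '', offset=28

Answer: 28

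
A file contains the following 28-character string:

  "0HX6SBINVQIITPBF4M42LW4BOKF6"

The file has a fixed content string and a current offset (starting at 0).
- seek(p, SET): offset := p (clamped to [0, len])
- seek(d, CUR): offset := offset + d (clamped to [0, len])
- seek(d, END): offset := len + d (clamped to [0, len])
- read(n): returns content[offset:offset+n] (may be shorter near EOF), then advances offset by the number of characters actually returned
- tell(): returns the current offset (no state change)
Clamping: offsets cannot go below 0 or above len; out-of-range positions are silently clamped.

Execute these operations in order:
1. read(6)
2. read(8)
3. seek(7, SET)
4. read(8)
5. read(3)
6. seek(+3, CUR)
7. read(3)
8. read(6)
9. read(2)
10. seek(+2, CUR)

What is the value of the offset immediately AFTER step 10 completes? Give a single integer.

Answer: 28

Derivation:
After 1 (read(6)): returned '0HX6SB', offset=6
After 2 (read(8)): returned 'INVQIITP', offset=14
After 3 (seek(7, SET)): offset=7
After 4 (read(8)): returned 'NVQIITPB', offset=15
After 5 (read(3)): returned 'F4M', offset=18
After 6 (seek(+3, CUR)): offset=21
After 7 (read(3)): returned 'W4B', offset=24
After 8 (read(6)): returned 'OKF6', offset=28
After 9 (read(2)): returned '', offset=28
After 10 (seek(+2, CUR)): offset=28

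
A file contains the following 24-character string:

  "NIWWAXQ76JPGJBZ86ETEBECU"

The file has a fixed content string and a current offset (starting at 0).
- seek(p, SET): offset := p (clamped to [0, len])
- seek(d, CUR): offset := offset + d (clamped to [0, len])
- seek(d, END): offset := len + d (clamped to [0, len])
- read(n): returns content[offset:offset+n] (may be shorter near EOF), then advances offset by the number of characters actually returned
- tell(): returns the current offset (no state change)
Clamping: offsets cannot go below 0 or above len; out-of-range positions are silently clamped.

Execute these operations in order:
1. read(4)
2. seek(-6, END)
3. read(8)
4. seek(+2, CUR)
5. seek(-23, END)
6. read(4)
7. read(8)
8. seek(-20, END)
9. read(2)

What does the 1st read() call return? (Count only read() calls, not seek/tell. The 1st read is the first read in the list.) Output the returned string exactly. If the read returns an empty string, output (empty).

Answer: NIWW

Derivation:
After 1 (read(4)): returned 'NIWW', offset=4
After 2 (seek(-6, END)): offset=18
After 3 (read(8)): returned 'TEBECU', offset=24
After 4 (seek(+2, CUR)): offset=24
After 5 (seek(-23, END)): offset=1
After 6 (read(4)): returned 'IWWA', offset=5
After 7 (read(8)): returned 'XQ76JPGJ', offset=13
After 8 (seek(-20, END)): offset=4
After 9 (read(2)): returned 'AX', offset=6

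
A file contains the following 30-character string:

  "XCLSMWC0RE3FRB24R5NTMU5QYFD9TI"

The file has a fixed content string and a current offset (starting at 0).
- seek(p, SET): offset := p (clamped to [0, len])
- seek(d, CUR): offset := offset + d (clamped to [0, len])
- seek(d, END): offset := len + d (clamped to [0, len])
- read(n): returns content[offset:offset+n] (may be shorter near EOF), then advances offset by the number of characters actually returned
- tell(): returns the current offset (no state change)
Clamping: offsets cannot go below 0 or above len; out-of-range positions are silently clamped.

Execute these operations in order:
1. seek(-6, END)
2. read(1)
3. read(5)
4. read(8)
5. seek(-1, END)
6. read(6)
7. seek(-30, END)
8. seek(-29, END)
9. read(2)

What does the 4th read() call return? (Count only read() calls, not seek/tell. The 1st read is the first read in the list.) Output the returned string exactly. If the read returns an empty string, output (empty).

After 1 (seek(-6, END)): offset=24
After 2 (read(1)): returned 'Y', offset=25
After 3 (read(5)): returned 'FD9TI', offset=30
After 4 (read(8)): returned '', offset=30
After 5 (seek(-1, END)): offset=29
After 6 (read(6)): returned 'I', offset=30
After 7 (seek(-30, END)): offset=0
After 8 (seek(-29, END)): offset=1
After 9 (read(2)): returned 'CL', offset=3

Answer: I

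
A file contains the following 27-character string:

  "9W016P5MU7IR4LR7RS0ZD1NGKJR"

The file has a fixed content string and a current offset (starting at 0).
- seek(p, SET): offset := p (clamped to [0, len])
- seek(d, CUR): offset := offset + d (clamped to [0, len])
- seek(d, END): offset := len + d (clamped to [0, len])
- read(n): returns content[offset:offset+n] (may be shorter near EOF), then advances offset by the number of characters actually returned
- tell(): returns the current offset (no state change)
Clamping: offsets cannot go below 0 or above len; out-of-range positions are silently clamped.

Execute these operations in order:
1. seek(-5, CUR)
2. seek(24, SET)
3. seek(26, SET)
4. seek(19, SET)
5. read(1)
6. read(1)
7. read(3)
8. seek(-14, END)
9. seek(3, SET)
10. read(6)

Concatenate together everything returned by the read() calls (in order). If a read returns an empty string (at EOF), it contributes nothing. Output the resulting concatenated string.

After 1 (seek(-5, CUR)): offset=0
After 2 (seek(24, SET)): offset=24
After 3 (seek(26, SET)): offset=26
After 4 (seek(19, SET)): offset=19
After 5 (read(1)): returned 'Z', offset=20
After 6 (read(1)): returned 'D', offset=21
After 7 (read(3)): returned '1NG', offset=24
After 8 (seek(-14, END)): offset=13
After 9 (seek(3, SET)): offset=3
After 10 (read(6)): returned '16P5MU', offset=9

Answer: ZD1NG16P5MU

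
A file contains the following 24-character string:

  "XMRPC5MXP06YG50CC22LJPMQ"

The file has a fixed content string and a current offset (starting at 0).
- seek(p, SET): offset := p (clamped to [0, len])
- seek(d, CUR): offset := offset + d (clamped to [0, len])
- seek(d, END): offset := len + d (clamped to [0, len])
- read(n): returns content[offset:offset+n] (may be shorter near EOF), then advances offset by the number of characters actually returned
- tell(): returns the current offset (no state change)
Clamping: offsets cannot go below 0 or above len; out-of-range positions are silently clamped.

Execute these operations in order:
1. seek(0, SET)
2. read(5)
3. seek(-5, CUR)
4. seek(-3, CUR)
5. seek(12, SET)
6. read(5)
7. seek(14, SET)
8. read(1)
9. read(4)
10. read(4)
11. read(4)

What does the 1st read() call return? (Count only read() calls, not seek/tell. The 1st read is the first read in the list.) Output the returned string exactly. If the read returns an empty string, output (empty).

After 1 (seek(0, SET)): offset=0
After 2 (read(5)): returned 'XMRPC', offset=5
After 3 (seek(-5, CUR)): offset=0
After 4 (seek(-3, CUR)): offset=0
After 5 (seek(12, SET)): offset=12
After 6 (read(5)): returned 'G50CC', offset=17
After 7 (seek(14, SET)): offset=14
After 8 (read(1)): returned '0', offset=15
After 9 (read(4)): returned 'CC22', offset=19
After 10 (read(4)): returned 'LJPM', offset=23
After 11 (read(4)): returned 'Q', offset=24

Answer: XMRPC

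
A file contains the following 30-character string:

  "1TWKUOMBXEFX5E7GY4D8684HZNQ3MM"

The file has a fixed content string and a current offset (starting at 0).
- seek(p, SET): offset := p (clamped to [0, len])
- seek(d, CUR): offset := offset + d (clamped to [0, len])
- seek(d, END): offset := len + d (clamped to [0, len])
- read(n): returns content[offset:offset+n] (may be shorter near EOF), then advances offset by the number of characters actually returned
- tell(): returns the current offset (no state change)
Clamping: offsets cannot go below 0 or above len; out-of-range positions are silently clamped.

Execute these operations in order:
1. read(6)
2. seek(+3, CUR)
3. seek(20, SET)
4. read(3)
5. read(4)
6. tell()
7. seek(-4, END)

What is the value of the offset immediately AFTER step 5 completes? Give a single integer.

After 1 (read(6)): returned '1TWKUO', offset=6
After 2 (seek(+3, CUR)): offset=9
After 3 (seek(20, SET)): offset=20
After 4 (read(3)): returned '684', offset=23
After 5 (read(4)): returned 'HZNQ', offset=27

Answer: 27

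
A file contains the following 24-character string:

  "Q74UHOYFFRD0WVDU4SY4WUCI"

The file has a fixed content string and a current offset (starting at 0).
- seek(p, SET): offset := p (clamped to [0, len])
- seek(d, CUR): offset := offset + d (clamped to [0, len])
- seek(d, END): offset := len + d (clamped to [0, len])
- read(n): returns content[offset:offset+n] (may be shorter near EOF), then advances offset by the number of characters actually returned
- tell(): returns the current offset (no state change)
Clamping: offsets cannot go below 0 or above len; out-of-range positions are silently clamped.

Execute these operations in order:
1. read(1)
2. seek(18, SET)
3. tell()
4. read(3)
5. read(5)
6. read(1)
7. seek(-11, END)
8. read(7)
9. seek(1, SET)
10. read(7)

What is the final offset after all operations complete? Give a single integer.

Answer: 8

Derivation:
After 1 (read(1)): returned 'Q', offset=1
After 2 (seek(18, SET)): offset=18
After 3 (tell()): offset=18
After 4 (read(3)): returned 'Y4W', offset=21
After 5 (read(5)): returned 'UCI', offset=24
After 6 (read(1)): returned '', offset=24
After 7 (seek(-11, END)): offset=13
After 8 (read(7)): returned 'VDU4SY4', offset=20
After 9 (seek(1, SET)): offset=1
After 10 (read(7)): returned '74UHOYF', offset=8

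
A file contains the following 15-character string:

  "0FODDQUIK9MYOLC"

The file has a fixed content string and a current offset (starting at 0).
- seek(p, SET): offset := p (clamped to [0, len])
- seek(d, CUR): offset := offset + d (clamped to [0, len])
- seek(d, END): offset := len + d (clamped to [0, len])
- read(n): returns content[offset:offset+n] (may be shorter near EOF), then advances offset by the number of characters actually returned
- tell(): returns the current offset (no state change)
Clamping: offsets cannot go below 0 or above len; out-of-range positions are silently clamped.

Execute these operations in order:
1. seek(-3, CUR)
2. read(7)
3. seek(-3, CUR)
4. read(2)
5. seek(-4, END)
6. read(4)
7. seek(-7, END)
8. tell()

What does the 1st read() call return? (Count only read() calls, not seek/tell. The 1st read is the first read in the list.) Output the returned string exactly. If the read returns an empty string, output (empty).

After 1 (seek(-3, CUR)): offset=0
After 2 (read(7)): returned '0FODDQU', offset=7
After 3 (seek(-3, CUR)): offset=4
After 4 (read(2)): returned 'DQ', offset=6
After 5 (seek(-4, END)): offset=11
After 6 (read(4)): returned 'YOLC', offset=15
After 7 (seek(-7, END)): offset=8
After 8 (tell()): offset=8

Answer: 0FODDQU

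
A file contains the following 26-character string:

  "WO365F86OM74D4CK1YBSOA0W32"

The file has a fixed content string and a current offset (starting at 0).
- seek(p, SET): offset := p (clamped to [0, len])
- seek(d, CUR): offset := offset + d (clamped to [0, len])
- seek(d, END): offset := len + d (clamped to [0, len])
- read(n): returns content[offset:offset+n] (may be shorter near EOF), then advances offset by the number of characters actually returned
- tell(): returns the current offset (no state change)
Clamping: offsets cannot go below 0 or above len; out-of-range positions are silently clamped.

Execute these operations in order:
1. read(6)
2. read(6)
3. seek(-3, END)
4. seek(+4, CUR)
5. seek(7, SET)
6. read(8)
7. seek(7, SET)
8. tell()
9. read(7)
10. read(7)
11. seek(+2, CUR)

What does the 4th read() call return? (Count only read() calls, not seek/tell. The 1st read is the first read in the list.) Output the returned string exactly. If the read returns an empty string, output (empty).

After 1 (read(6)): returned 'WO365F', offset=6
After 2 (read(6)): returned '86OM74', offset=12
After 3 (seek(-3, END)): offset=23
After 4 (seek(+4, CUR)): offset=26
After 5 (seek(7, SET)): offset=7
After 6 (read(8)): returned '6OM74D4C', offset=15
After 7 (seek(7, SET)): offset=7
After 8 (tell()): offset=7
After 9 (read(7)): returned '6OM74D4', offset=14
After 10 (read(7)): returned 'CK1YBSO', offset=21
After 11 (seek(+2, CUR)): offset=23

Answer: 6OM74D4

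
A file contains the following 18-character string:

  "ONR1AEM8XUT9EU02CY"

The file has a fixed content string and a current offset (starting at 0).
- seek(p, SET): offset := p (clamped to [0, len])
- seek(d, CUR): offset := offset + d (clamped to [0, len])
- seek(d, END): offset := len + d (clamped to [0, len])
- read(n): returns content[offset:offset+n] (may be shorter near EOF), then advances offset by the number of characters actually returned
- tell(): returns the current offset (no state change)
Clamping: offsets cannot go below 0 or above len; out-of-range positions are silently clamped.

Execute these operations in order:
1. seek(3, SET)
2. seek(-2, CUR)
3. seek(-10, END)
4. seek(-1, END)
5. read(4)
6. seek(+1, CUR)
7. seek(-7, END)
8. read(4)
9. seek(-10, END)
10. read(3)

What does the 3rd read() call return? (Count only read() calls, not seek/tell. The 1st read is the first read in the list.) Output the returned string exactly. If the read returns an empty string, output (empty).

Answer: XUT

Derivation:
After 1 (seek(3, SET)): offset=3
After 2 (seek(-2, CUR)): offset=1
After 3 (seek(-10, END)): offset=8
After 4 (seek(-1, END)): offset=17
After 5 (read(4)): returned 'Y', offset=18
After 6 (seek(+1, CUR)): offset=18
After 7 (seek(-7, END)): offset=11
After 8 (read(4)): returned '9EU0', offset=15
After 9 (seek(-10, END)): offset=8
After 10 (read(3)): returned 'XUT', offset=11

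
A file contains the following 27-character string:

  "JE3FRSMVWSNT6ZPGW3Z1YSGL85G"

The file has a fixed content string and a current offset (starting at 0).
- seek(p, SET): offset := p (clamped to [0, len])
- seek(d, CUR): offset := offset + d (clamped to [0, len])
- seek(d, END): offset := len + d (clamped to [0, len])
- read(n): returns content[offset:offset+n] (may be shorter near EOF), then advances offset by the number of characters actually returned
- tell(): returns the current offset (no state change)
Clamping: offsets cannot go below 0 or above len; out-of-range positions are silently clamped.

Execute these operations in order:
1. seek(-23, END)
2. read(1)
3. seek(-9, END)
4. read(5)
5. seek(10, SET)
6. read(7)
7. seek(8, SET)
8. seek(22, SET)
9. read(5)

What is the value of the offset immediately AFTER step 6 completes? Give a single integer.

Answer: 17

Derivation:
After 1 (seek(-23, END)): offset=4
After 2 (read(1)): returned 'R', offset=5
After 3 (seek(-9, END)): offset=18
After 4 (read(5)): returned 'Z1YSG', offset=23
After 5 (seek(10, SET)): offset=10
After 6 (read(7)): returned 'NT6ZPGW', offset=17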